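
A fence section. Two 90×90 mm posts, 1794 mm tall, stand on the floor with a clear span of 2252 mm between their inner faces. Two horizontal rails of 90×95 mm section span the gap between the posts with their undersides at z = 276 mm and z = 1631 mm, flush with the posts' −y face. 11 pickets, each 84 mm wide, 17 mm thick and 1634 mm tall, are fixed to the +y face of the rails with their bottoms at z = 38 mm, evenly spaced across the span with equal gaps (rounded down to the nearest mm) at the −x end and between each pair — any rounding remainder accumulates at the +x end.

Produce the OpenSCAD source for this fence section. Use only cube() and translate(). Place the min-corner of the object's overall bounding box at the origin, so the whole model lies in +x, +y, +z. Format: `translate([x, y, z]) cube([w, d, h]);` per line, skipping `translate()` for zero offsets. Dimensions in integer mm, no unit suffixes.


cube([90, 90, 1794]);
translate([2342, 0, 0]) cube([90, 90, 1794]);
translate([90, 0, 276]) cube([2252, 90, 95]);
translate([90, 0, 1631]) cube([2252, 90, 95]);
translate([200, 90, 38]) cube([84, 17, 1634]);
translate([394, 90, 38]) cube([84, 17, 1634]);
translate([588, 90, 38]) cube([84, 17, 1634]);
translate([782, 90, 38]) cube([84, 17, 1634]);
translate([976, 90, 38]) cube([84, 17, 1634]);
translate([1170, 90, 38]) cube([84, 17, 1634]);
translate([1364, 90, 38]) cube([84, 17, 1634]);
translate([1558, 90, 38]) cube([84, 17, 1634]);
translate([1752, 90, 38]) cube([84, 17, 1634]);
translate([1946, 90, 38]) cube([84, 17, 1634]);
translate([2140, 90, 38]) cube([84, 17, 1634]);


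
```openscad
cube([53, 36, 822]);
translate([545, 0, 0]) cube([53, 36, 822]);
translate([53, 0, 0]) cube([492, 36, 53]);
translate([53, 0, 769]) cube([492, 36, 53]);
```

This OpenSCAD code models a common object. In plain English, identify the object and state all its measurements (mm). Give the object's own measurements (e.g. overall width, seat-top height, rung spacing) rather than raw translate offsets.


A rectangular picture frame lying in the x–z plane (depth along y). The opening is 492 mm wide (x) by 716 mm tall (z), surrounded by a border 53 mm wide on all four sides. The frame is 36 mm deep and is made of two full-height vertical stiles with two horizontal rails fitted between them.


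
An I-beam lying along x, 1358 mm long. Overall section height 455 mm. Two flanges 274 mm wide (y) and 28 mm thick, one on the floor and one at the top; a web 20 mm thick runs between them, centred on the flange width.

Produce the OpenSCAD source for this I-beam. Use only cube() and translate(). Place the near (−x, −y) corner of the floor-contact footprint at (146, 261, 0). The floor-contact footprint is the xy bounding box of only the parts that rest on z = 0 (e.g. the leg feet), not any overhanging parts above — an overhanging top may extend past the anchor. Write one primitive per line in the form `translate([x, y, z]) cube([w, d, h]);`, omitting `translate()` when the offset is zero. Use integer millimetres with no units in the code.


translate([146, 261, 0]) cube([1358, 274, 28]);
translate([146, 388, 28]) cube([1358, 20, 399]);
translate([146, 261, 427]) cube([1358, 274, 28]);


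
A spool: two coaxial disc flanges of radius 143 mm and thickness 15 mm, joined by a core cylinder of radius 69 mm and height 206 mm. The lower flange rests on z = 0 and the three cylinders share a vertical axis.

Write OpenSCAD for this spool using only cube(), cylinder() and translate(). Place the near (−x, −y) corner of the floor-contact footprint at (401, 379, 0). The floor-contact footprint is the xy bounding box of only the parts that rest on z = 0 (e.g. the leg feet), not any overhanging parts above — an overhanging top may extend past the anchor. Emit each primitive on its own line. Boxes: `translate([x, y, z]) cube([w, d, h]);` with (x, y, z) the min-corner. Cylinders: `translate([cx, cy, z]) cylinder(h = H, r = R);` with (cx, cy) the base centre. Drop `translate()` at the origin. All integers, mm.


translate([544, 522, 0]) cylinder(h = 15, r = 143);
translate([544, 522, 15]) cylinder(h = 206, r = 69);
translate([544, 522, 221]) cylinder(h = 15, r = 143);


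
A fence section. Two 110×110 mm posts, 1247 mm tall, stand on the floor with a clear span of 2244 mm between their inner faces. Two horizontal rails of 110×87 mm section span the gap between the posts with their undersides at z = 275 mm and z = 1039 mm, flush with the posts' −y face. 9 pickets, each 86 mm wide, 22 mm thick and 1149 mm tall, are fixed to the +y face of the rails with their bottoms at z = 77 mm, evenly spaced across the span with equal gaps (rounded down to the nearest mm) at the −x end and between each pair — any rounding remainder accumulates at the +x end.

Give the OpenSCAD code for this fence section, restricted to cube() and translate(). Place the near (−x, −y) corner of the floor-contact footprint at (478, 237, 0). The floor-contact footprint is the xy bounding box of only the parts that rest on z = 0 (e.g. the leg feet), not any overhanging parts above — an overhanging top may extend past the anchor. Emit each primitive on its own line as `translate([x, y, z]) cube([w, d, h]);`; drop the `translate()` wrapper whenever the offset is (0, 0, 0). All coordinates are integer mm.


translate([478, 237, 0]) cube([110, 110, 1247]);
translate([2832, 237, 0]) cube([110, 110, 1247]);
translate([588, 237, 275]) cube([2244, 110, 87]);
translate([588, 237, 1039]) cube([2244, 110, 87]);
translate([735, 347, 77]) cube([86, 22, 1149]);
translate([968, 347, 77]) cube([86, 22, 1149]);
translate([1201, 347, 77]) cube([86, 22, 1149]);
translate([1434, 347, 77]) cube([86, 22, 1149]);
translate([1667, 347, 77]) cube([86, 22, 1149]);
translate([1900, 347, 77]) cube([86, 22, 1149]);
translate([2133, 347, 77]) cube([86, 22, 1149]);
translate([2366, 347, 77]) cube([86, 22, 1149]);
translate([2599, 347, 77]) cube([86, 22, 1149]);


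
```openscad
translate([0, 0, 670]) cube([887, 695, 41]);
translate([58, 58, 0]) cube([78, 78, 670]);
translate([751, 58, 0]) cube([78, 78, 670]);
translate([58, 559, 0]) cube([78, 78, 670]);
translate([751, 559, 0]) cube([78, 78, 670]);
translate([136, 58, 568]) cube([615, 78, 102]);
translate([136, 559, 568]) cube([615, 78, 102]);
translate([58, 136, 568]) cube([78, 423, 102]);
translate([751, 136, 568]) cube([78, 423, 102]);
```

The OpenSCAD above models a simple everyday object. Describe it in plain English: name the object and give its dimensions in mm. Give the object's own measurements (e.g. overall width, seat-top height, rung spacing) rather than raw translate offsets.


A table: top 887 mm (x) × 695 mm (y), 41 mm thick, upper face at z = 711 mm, on four 78×78 mm square legs, each inset 58 mm from the nearest pair of top edges from z = 0 to the bottom of the top. Four apron rails, 78 mm thick and 102 mm tall, run between adjacent legs with their top edges flush with the underside of the top and their outer faces flush with the legs' outer faces.


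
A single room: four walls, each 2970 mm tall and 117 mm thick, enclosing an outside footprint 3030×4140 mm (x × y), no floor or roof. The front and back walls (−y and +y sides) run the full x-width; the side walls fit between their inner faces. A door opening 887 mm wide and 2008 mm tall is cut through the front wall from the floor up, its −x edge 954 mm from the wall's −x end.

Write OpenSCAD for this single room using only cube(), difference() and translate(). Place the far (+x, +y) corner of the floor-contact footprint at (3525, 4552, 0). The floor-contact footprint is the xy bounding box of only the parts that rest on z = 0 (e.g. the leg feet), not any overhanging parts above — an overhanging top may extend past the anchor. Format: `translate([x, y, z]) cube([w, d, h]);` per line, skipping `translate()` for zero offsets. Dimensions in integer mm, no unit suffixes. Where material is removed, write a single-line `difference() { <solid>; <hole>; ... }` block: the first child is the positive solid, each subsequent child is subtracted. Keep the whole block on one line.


difference() { translate([495, 412, 0]) cube([3030, 117, 2970]); translate([1449, 412, 0]) cube([887, 117, 2008]); }
translate([495, 4435, 0]) cube([3030, 117, 2970]);
translate([495, 529, 0]) cube([117, 3906, 2970]);
translate([3408, 529, 0]) cube([117, 3906, 2970]);


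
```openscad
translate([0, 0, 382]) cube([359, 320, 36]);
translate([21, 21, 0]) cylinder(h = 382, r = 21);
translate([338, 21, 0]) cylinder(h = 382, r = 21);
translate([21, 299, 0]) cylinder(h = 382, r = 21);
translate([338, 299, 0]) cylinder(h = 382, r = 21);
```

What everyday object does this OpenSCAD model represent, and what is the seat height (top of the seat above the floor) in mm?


A stool. The seat height is 418 mm.

A 359×320×36 slab at z = 382 on four corner cylinders — a stool. The seat top is 382 + 36 = 418 mm.


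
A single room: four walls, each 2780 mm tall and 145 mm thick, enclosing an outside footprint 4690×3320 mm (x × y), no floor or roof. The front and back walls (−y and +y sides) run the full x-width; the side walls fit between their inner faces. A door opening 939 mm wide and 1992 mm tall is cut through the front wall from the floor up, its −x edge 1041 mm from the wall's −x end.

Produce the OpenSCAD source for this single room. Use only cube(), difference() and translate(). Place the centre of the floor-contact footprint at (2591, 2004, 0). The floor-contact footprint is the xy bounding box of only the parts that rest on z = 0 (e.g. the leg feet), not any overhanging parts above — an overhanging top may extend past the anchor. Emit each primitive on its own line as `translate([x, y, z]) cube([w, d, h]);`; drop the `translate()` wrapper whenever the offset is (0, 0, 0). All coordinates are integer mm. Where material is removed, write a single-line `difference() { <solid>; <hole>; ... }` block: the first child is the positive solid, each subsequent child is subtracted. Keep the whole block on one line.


difference() { translate([246, 344, 0]) cube([4690, 145, 2780]); translate([1287, 344, 0]) cube([939, 145, 1992]); }
translate([246, 3519, 0]) cube([4690, 145, 2780]);
translate([246, 489, 0]) cube([145, 3030, 2780]);
translate([4791, 489, 0]) cube([145, 3030, 2780]);


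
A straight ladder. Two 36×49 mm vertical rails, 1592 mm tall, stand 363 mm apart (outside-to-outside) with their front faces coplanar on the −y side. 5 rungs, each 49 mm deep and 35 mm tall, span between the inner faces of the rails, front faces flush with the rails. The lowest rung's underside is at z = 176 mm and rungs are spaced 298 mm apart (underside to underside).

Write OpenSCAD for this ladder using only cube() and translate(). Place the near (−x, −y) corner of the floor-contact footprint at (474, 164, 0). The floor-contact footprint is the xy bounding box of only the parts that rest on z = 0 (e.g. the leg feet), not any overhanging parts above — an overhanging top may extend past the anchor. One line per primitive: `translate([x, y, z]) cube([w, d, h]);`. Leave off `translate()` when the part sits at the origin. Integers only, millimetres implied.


translate([474, 164, 0]) cube([36, 49, 1592]);
translate([801, 164, 0]) cube([36, 49, 1592]);
translate([510, 164, 176]) cube([291, 49, 35]);
translate([510, 164, 474]) cube([291, 49, 35]);
translate([510, 164, 772]) cube([291, 49, 35]);
translate([510, 164, 1070]) cube([291, 49, 35]);
translate([510, 164, 1368]) cube([291, 49, 35]);


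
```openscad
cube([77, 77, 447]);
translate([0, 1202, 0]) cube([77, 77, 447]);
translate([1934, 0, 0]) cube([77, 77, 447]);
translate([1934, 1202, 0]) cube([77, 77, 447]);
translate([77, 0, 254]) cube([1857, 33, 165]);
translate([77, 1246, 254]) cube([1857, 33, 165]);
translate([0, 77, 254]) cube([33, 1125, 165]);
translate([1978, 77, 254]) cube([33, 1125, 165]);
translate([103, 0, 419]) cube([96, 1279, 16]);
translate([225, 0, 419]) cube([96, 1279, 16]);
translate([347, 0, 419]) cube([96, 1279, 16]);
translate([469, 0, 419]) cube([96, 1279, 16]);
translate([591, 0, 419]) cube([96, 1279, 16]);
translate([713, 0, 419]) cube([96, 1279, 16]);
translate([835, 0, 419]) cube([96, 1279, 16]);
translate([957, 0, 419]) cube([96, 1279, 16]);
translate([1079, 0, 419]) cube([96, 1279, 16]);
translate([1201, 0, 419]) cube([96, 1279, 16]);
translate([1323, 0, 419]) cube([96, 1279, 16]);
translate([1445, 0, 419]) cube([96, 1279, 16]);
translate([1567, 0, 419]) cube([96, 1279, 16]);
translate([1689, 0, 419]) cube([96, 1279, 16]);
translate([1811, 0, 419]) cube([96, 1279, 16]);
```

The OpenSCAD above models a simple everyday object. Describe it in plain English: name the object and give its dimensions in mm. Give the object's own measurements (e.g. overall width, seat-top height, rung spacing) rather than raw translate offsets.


A bed frame 2011 mm long (x) by 1279 mm wide (y). Four 77×77 mm corner posts, 447 mm tall, at the corners of the footprint. Four rails of 33 mm thickness and 165 mm height run between adjacent posts with their undersides at z = 254 mm, their outer faces flush with the outside of the frame (the two x-running rails run between the posts' inner faces; the two y-running rails run between the posts' inner faces). 15 slats, each 96 mm wide (x) and 16 mm thick, lie across the top of the two x-running rails, running the full 1279 mm width of the frame in y; along x they sit between the end posts with a 26 mm gap after the −x posts and between neighbouring slats, leaving 27 mm before the +x posts.


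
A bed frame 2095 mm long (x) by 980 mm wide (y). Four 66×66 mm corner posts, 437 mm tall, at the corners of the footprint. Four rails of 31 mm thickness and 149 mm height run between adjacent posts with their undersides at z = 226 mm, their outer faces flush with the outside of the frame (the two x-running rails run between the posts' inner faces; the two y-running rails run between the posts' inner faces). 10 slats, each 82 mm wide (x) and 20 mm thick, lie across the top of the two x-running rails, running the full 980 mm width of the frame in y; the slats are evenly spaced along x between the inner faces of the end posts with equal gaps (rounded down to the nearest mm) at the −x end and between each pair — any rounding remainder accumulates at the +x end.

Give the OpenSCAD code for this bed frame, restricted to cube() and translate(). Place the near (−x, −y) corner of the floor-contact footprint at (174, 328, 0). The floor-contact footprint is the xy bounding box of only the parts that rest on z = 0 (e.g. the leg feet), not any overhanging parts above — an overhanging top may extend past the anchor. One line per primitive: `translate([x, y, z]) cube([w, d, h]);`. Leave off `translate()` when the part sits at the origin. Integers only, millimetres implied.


translate([174, 328, 0]) cube([66, 66, 437]);
translate([174, 1242, 0]) cube([66, 66, 437]);
translate([2203, 328, 0]) cube([66, 66, 437]);
translate([2203, 1242, 0]) cube([66, 66, 437]);
translate([240, 328, 226]) cube([1963, 31, 149]);
translate([240, 1277, 226]) cube([1963, 31, 149]);
translate([174, 394, 226]) cube([31, 848, 149]);
translate([2238, 394, 226]) cube([31, 848, 149]);
translate([343, 328, 375]) cube([82, 980, 20]);
translate([528, 328, 375]) cube([82, 980, 20]);
translate([713, 328, 375]) cube([82, 980, 20]);
translate([898, 328, 375]) cube([82, 980, 20]);
translate([1083, 328, 375]) cube([82, 980, 20]);
translate([1268, 328, 375]) cube([82, 980, 20]);
translate([1453, 328, 375]) cube([82, 980, 20]);
translate([1638, 328, 375]) cube([82, 980, 20]);
translate([1823, 328, 375]) cube([82, 980, 20]);
translate([2008, 328, 375]) cube([82, 980, 20]);


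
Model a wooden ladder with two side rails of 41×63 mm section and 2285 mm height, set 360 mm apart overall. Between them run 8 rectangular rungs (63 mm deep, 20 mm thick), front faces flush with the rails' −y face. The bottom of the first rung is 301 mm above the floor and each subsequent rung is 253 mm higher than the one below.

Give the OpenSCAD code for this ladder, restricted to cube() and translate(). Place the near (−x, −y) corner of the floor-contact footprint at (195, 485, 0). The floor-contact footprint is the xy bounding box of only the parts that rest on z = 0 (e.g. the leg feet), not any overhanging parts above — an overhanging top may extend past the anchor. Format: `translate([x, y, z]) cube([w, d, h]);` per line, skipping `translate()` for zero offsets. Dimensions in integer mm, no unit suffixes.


translate([195, 485, 0]) cube([41, 63, 2285]);
translate([514, 485, 0]) cube([41, 63, 2285]);
translate([236, 485, 301]) cube([278, 63, 20]);
translate([236, 485, 554]) cube([278, 63, 20]);
translate([236, 485, 807]) cube([278, 63, 20]);
translate([236, 485, 1060]) cube([278, 63, 20]);
translate([236, 485, 1313]) cube([278, 63, 20]);
translate([236, 485, 1566]) cube([278, 63, 20]);
translate([236, 485, 1819]) cube([278, 63, 20]);
translate([236, 485, 2072]) cube([278, 63, 20]);


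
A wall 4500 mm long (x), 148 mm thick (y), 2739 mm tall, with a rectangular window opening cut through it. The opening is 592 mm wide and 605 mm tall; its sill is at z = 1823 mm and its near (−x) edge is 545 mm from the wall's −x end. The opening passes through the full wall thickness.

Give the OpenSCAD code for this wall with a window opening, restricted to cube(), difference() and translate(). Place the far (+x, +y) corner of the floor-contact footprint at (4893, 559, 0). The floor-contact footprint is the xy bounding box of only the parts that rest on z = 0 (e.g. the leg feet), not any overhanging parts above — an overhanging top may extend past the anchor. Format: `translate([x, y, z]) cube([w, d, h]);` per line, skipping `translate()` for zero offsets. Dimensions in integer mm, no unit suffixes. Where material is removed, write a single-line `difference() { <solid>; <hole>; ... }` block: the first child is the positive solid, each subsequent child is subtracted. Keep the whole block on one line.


difference() { translate([393, 411, 0]) cube([4500, 148, 2739]); translate([938, 411, 1823]) cube([592, 148, 605]); }


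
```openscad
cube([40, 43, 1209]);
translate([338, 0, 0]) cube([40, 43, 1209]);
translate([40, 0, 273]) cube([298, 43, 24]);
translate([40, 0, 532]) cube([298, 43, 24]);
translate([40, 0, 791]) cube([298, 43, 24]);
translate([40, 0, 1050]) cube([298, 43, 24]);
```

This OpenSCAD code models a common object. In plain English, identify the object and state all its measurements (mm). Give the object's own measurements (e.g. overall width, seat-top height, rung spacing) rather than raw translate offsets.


A straight ladder. Two 40×43 mm vertical rails, 1209 mm tall, stand 378 mm apart (outside-to-outside) with their front faces coplanar on the −y side. 4 rungs, each 43 mm deep and 24 mm tall, span between the inner faces of the rails, front faces flush with the rails. The lowest rung's underside is at z = 273 mm and rungs are spaced 259 mm apart (underside to underside).


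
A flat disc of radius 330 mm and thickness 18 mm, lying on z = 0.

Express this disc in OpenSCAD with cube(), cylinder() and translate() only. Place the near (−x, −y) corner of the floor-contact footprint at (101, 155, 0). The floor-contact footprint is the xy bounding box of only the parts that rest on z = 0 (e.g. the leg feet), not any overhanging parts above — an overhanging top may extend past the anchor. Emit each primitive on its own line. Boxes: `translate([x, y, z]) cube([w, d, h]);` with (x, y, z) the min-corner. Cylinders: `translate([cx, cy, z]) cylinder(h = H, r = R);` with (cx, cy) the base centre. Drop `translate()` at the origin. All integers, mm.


translate([431, 485, 0]) cylinder(h = 18, r = 330);


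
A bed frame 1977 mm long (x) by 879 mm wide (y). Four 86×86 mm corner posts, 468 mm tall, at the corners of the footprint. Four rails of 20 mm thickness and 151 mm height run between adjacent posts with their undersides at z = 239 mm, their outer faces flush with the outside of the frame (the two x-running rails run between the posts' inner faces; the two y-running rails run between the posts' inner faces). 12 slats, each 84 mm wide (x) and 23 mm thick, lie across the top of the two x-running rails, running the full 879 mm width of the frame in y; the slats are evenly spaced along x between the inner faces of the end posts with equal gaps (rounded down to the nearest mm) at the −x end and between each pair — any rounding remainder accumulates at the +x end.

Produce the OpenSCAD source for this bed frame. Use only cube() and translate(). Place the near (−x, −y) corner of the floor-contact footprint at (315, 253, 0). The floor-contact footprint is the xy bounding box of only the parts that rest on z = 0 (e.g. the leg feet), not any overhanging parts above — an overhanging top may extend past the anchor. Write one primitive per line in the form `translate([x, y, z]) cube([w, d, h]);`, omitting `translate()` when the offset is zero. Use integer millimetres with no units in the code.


translate([315, 253, 0]) cube([86, 86, 468]);
translate([315, 1046, 0]) cube([86, 86, 468]);
translate([2206, 253, 0]) cube([86, 86, 468]);
translate([2206, 1046, 0]) cube([86, 86, 468]);
translate([401, 253, 239]) cube([1805, 20, 151]);
translate([401, 1112, 239]) cube([1805, 20, 151]);
translate([315, 339, 239]) cube([20, 707, 151]);
translate([2272, 339, 239]) cube([20, 707, 151]);
translate([462, 253, 390]) cube([84, 879, 23]);
translate([607, 253, 390]) cube([84, 879, 23]);
translate([752, 253, 390]) cube([84, 879, 23]);
translate([897, 253, 390]) cube([84, 879, 23]);
translate([1042, 253, 390]) cube([84, 879, 23]);
translate([1187, 253, 390]) cube([84, 879, 23]);
translate([1332, 253, 390]) cube([84, 879, 23]);
translate([1477, 253, 390]) cube([84, 879, 23]);
translate([1622, 253, 390]) cube([84, 879, 23]);
translate([1767, 253, 390]) cube([84, 879, 23]);
translate([1912, 253, 390]) cube([84, 879, 23]);
translate([2057, 253, 390]) cube([84, 879, 23]);


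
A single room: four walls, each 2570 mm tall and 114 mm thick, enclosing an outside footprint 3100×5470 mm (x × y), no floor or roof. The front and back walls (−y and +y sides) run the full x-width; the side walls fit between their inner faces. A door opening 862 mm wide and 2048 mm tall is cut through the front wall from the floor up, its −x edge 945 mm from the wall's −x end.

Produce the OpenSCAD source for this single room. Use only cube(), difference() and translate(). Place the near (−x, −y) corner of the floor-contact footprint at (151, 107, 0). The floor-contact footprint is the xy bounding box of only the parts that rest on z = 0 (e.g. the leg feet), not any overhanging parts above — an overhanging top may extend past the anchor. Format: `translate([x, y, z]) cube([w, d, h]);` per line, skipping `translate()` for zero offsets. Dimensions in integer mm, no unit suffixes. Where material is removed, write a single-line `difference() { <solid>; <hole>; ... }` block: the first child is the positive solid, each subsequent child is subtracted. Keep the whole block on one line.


difference() { translate([151, 107, 0]) cube([3100, 114, 2570]); translate([1096, 107, 0]) cube([862, 114, 2048]); }
translate([151, 5463, 0]) cube([3100, 114, 2570]);
translate([151, 221, 0]) cube([114, 5242, 2570]);
translate([3137, 221, 0]) cube([114, 5242, 2570]);


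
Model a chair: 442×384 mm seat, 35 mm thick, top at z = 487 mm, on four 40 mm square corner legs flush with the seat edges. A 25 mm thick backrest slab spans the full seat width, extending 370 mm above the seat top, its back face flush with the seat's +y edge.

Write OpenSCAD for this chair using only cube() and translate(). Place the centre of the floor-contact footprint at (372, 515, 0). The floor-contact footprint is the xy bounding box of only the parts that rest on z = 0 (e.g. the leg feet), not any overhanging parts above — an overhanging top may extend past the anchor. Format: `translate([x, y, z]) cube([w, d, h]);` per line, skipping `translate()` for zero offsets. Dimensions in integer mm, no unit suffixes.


// leg_h = 487 - 35 = 452
translate([151, 323, 452]) cube([442, 384, 35]);
translate([151, 323, 0]) cube([40, 40, 452]);
translate([553, 323, 0]) cube([40, 40, 452]);
translate([151, 667, 0]) cube([40, 40, 452]);
translate([553, 667, 0]) cube([40, 40, 452]);
translate([151, 682, 487]) cube([442, 25, 370]);


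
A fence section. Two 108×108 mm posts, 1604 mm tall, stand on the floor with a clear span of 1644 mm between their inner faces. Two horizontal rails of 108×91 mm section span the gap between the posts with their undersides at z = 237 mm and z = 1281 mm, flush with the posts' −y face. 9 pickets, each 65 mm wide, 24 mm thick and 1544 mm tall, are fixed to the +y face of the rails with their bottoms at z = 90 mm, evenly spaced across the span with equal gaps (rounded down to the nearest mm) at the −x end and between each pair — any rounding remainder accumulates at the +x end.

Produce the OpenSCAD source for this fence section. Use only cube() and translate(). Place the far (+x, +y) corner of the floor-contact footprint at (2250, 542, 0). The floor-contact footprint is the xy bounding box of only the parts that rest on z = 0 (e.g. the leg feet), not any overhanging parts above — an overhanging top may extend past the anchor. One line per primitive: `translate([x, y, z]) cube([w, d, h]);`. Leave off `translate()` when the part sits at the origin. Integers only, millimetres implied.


translate([390, 434, 0]) cube([108, 108, 1604]);
translate([2142, 434, 0]) cube([108, 108, 1604]);
translate([498, 434, 237]) cube([1644, 108, 91]);
translate([498, 434, 1281]) cube([1644, 108, 91]);
translate([603, 542, 90]) cube([65, 24, 1544]);
translate([773, 542, 90]) cube([65, 24, 1544]);
translate([943, 542, 90]) cube([65, 24, 1544]);
translate([1113, 542, 90]) cube([65, 24, 1544]);
translate([1283, 542, 90]) cube([65, 24, 1544]);
translate([1453, 542, 90]) cube([65, 24, 1544]);
translate([1623, 542, 90]) cube([65, 24, 1544]);
translate([1793, 542, 90]) cube([65, 24, 1544]);
translate([1963, 542, 90]) cube([65, 24, 1544]);


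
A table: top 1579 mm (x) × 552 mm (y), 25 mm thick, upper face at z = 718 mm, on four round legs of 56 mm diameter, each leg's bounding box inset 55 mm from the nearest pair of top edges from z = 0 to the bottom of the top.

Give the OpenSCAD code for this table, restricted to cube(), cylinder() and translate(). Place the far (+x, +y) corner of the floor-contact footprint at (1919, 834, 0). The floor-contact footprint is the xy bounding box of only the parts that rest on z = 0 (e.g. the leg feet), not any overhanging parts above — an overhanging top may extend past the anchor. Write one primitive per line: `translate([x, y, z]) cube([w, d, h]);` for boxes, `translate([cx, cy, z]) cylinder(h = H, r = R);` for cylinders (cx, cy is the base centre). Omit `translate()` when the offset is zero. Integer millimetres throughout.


// leg_h = 718 - 25 = 693
translate([395, 337, 693]) cube([1579, 552, 25]);
translate([478, 420, 0]) cylinder(h = 693, r = 28);
translate([1891, 420, 0]) cylinder(h = 693, r = 28);
translate([478, 806, 0]) cylinder(h = 693, r = 28);
translate([1891, 806, 0]) cylinder(h = 693, r = 28);


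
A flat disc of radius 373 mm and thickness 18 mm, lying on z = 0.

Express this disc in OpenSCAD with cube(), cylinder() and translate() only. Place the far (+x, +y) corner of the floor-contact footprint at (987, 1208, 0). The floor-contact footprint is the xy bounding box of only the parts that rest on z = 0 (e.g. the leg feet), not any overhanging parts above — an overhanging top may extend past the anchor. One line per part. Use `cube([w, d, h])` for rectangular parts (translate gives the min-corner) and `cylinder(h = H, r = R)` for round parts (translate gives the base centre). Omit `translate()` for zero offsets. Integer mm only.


translate([614, 835, 0]) cylinder(h = 18, r = 373);


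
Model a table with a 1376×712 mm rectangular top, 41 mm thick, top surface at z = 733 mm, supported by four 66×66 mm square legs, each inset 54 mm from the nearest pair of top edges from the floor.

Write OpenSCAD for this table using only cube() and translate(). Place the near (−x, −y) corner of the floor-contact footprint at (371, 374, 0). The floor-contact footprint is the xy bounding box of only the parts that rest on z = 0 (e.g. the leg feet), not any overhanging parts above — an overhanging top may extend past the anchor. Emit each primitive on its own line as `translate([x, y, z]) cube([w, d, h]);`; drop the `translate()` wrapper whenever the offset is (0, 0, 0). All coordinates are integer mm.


// leg_h = 733 - 41 = 692
translate([317, 320, 692]) cube([1376, 712, 41]);
translate([371, 374, 0]) cube([66, 66, 692]);
translate([1573, 374, 0]) cube([66, 66, 692]);
translate([371, 912, 0]) cube([66, 66, 692]);
translate([1573, 912, 0]) cube([66, 66, 692]);


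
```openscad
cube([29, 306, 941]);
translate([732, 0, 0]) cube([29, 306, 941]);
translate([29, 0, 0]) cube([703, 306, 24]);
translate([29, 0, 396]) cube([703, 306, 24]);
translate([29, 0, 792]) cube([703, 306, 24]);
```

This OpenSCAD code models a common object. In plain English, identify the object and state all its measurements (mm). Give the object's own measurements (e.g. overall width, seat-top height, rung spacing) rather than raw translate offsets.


An open bookshelf. Two side panels, each 29 mm thick, 306 mm deep and 941 mm tall, stand 761 mm apart (outside-to-outside). Between them sit 3 shelves, each 24 mm thick and 306 mm deep, spanning the full gap between the sides. The bottom shelf rests on the floor (its underside at z = 0) and the clear gap between one shelf's top and the next shelf's underside is 372 mm.


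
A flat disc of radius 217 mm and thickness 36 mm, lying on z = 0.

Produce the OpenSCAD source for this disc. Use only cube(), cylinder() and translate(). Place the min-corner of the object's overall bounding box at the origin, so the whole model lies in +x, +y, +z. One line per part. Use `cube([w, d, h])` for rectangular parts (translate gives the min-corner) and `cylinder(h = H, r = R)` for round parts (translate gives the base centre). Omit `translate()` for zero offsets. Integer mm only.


translate([217, 217, 0]) cylinder(h = 36, r = 217);


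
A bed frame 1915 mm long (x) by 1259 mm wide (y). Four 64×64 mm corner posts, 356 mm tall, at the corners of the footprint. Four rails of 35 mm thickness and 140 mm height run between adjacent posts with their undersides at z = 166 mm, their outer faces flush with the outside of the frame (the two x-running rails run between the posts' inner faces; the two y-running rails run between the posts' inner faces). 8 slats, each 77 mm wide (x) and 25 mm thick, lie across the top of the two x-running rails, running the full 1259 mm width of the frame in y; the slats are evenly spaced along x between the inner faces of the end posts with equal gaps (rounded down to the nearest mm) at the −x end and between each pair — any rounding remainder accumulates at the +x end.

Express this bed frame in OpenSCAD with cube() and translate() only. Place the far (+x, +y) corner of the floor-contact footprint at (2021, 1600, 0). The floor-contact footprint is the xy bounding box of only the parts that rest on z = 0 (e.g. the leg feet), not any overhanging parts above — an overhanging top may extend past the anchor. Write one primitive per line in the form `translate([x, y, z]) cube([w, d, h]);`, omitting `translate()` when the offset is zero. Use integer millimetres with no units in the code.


translate([106, 341, 0]) cube([64, 64, 356]);
translate([106, 1536, 0]) cube([64, 64, 356]);
translate([1957, 341, 0]) cube([64, 64, 356]);
translate([1957, 1536, 0]) cube([64, 64, 356]);
translate([170, 341, 166]) cube([1787, 35, 140]);
translate([170, 1565, 166]) cube([1787, 35, 140]);
translate([106, 405, 166]) cube([35, 1131, 140]);
translate([1986, 405, 166]) cube([35, 1131, 140]);
translate([300, 341, 306]) cube([77, 1259, 25]);
translate([507, 341, 306]) cube([77, 1259, 25]);
translate([714, 341, 306]) cube([77, 1259, 25]);
translate([921, 341, 306]) cube([77, 1259, 25]);
translate([1128, 341, 306]) cube([77, 1259, 25]);
translate([1335, 341, 306]) cube([77, 1259, 25]);
translate([1542, 341, 306]) cube([77, 1259, 25]);
translate([1749, 341, 306]) cube([77, 1259, 25]);


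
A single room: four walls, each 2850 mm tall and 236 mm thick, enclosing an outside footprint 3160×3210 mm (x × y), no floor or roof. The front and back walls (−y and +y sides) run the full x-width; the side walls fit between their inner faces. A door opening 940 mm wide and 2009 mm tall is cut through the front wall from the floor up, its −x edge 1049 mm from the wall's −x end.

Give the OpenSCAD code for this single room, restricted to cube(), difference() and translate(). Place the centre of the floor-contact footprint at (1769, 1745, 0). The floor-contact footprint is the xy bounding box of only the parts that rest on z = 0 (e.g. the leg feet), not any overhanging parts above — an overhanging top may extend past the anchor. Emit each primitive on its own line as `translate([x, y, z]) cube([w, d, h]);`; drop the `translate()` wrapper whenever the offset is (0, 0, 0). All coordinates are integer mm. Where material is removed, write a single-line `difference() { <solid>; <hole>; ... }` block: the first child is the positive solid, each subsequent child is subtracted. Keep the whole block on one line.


difference() { translate([189, 140, 0]) cube([3160, 236, 2850]); translate([1238, 140, 0]) cube([940, 236, 2009]); }
translate([189, 3114, 0]) cube([3160, 236, 2850]);
translate([189, 376, 0]) cube([236, 2738, 2850]);
translate([3113, 376, 0]) cube([236, 2738, 2850]);


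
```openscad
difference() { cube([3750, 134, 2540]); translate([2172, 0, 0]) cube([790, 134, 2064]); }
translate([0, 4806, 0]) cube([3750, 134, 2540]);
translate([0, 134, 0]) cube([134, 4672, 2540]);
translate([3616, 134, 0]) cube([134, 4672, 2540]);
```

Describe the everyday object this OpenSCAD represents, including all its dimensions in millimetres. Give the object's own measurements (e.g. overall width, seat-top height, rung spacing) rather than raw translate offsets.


A single room: four walls, each 2540 mm tall and 134 mm thick, enclosing an outside footprint 3750×4940 mm (x × y), no floor or roof. The front and back walls (−y and +y sides) run the full x-width; the side walls fit between their inner faces. A door opening 790 mm wide and 2064 mm tall is cut through the front wall from the floor up, its −x edge 2172 mm from the wall's −x end.


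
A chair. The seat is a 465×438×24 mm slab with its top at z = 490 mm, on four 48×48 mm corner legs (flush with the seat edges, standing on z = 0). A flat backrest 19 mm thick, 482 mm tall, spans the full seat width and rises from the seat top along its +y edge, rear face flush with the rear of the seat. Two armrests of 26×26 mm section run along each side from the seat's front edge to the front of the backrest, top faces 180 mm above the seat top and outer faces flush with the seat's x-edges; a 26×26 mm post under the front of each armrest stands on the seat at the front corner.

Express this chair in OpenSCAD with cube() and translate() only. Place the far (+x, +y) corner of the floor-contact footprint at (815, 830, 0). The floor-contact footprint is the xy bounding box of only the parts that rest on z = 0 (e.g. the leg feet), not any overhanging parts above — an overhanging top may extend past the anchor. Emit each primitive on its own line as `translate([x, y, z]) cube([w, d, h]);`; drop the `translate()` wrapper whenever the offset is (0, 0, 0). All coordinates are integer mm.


// leg_h = 490 - 24 = 466
// arm post h = 180 - 26 = 154
translate([350, 392, 466]) cube([465, 438, 24]);
translate([350, 392, 0]) cube([48, 48, 466]);
translate([767, 392, 0]) cube([48, 48, 466]);
translate([350, 782, 0]) cube([48, 48, 466]);
translate([767, 782, 0]) cube([48, 48, 466]);
translate([350, 811, 490]) cube([465, 19, 482]);
translate([350, 392, 644]) cube([26, 419, 26]);
translate([789, 392, 644]) cube([26, 419, 26]);
translate([350, 392, 490]) cube([26, 26, 154]);
translate([789, 392, 490]) cube([26, 26, 154]);


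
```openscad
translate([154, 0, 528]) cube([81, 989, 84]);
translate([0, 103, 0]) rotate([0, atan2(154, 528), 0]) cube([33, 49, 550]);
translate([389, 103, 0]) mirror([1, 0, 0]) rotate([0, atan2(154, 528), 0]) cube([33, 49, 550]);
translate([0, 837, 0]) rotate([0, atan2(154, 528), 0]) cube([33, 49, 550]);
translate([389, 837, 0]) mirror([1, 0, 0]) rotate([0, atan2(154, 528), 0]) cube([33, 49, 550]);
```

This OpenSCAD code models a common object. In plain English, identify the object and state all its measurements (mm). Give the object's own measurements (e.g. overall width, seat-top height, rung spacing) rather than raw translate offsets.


A sawhorse. A 81×989×84 mm beam (x, y, z) sits on two A-frame leg pairs. Each pair is two raked legs of 33×49 mm section (49 mm along y) splaying symmetrically in x. Each leg rises 528 mm vertically over 154 mm of horizontal reach and is 550 mm long along its own axis. Every leg's outer bottom edge rests on the floor and its outer top edge meets a bottom edge of the beam — the left legs (tilting toward +x) meet the beam's −x bottom edge, the right legs (their mirror images, tilting toward −x) meet its +x bottom edge — so the leg tops tuck under the beam, the beam's underside is 528 mm above the floor, and the feet are 389 mm apart outside-to-outside with the beam centred between them. The two leg pairs are set in 103 mm from either end of the beam.


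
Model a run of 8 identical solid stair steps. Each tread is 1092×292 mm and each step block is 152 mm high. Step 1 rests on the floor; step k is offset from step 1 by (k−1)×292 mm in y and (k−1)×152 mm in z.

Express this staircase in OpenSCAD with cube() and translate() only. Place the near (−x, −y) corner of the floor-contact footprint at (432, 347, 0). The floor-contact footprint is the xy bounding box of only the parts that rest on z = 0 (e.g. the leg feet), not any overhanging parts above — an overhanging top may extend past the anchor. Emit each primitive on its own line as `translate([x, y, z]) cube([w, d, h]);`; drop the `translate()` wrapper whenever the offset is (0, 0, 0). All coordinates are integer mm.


translate([432, 347, 0]) cube([1092, 292, 152]);
translate([432, 639, 152]) cube([1092, 292, 152]);
translate([432, 931, 304]) cube([1092, 292, 152]);
translate([432, 1223, 456]) cube([1092, 292, 152]);
translate([432, 1515, 608]) cube([1092, 292, 152]);
translate([432, 1807, 760]) cube([1092, 292, 152]);
translate([432, 2099, 912]) cube([1092, 292, 152]);
translate([432, 2391, 1064]) cube([1092, 292, 152]);


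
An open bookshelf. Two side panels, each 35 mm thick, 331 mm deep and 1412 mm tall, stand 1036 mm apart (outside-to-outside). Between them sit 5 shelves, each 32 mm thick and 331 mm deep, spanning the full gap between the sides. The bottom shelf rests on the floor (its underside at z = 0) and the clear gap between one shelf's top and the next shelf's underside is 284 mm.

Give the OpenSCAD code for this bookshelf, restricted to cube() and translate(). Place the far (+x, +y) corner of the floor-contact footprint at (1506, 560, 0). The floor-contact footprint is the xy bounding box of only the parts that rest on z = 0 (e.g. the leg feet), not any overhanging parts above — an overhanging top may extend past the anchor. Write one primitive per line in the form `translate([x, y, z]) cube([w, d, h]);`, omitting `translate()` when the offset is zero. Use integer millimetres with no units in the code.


translate([470, 229, 0]) cube([35, 331, 1412]);
translate([1471, 229, 0]) cube([35, 331, 1412]);
translate([505, 229, 0]) cube([966, 331, 32]);
translate([505, 229, 316]) cube([966, 331, 32]);
translate([505, 229, 632]) cube([966, 331, 32]);
translate([505, 229, 948]) cube([966, 331, 32]);
translate([505, 229, 1264]) cube([966, 331, 32]);


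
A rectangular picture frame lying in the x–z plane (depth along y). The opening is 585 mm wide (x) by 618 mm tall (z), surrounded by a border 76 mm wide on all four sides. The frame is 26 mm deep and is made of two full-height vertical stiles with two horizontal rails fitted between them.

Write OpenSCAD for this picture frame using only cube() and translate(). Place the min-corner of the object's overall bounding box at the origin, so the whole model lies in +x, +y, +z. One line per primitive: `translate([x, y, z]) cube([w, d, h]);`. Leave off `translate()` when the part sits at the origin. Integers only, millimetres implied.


cube([76, 26, 770]);
translate([661, 0, 0]) cube([76, 26, 770]);
translate([76, 0, 0]) cube([585, 26, 76]);
translate([76, 0, 694]) cube([585, 26, 76]);
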